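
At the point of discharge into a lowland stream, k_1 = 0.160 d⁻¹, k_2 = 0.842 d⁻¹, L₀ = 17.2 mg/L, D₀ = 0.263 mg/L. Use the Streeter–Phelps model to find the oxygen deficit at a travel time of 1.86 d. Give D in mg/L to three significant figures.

k_1 L₀/(k_2−k_1) = 0.160×17.2/(0.842−0.160) = 2.752/0.6820 = 4.035 mg/L.
e^(−k_1 t) = e^(−0.160×1.860) = 0.7426; e^(−k_2 t) = e^(−0.842×1.860) = 0.2089.
D = 4.035 × (0.7426 − 0.2089) + 0.263 × 0.2089 = 2.154 + 0.05493 = 2.209 mg/L.

D ≈ 2.21 mg/L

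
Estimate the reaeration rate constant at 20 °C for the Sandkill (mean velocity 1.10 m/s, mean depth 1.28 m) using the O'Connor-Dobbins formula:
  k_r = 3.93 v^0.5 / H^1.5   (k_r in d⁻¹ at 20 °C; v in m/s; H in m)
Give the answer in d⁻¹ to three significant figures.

k_r ≈ 2.85 d⁻¹

k_r = 3.93 × 1.10^0.5 / 1.28^1.5 = 3.93 × 1.049 / 1.448 = 2.846 d⁻¹.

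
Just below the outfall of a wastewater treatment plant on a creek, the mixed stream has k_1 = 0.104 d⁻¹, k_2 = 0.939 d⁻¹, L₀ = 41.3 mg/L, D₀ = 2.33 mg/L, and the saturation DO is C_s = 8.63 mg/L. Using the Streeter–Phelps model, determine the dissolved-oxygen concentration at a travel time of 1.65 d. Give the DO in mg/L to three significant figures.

k_1 L₀/(k_2−k_1) = 0.104×41.3/(0.939−0.104) = 4.295/0.8350 = 5.144 mg/L.
e^(−k_1 t) = e^(−0.104×1.650) = 0.8423; e^(−k_2 t) = e^(−0.939×1.650) = 0.2124.
D = 5.144 × (0.8423 − 0.2124) + 2.33 × 0.2124 = 3.240 + 0.4949 = 3.735 mg/L.
DO = C_s − D = 8.63 − 3.735 = 4.895 mg/L.

DO ≈ 4.89 mg/L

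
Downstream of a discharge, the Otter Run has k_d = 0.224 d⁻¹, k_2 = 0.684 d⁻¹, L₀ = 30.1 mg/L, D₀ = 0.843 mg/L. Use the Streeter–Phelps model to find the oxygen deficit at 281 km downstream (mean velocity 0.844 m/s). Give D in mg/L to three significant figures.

D ≈ 5.19 mg/L

Travel time t = x/v = 281 km / (0.844 m/s) = 281000 m / 0.844 m/s = 332900 s = 3.853 d.
k_d L₀/(k_2−k_d) = 0.224×30.1/(0.684−0.224) = 6.742/0.4600 = 14.66 mg/L.
e^(−k_d t) = e^(−0.224×3.853) = 0.4218; e^(−k_2 t) = e^(−0.684×3.853) = 0.07166.
D = 14.66 × (0.4218 − 0.07166) + 0.843 × 0.07166 = 5.132 + 0.06041 = 5.193 mg/L.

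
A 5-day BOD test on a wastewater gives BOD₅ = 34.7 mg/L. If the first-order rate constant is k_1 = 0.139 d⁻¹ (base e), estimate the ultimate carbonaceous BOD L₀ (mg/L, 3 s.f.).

BOD₅ = L₀(1 − e^(−5k_1)) ⇒ L₀ = BOD₅ / (1 − e^(−5×0.139))
= 34.7 / (1 − 0.4991) = 34.7 / 0.5009 = 69.27 mg/L.

L₀ ≈ 69.3 mg/L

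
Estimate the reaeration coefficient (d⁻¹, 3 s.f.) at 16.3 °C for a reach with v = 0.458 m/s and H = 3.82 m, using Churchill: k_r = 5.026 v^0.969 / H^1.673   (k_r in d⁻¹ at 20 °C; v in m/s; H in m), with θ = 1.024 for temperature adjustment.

k_r ≈ 0.229 d⁻¹

k_r(20) = 5.026 × 0.458^0.969 / 3.82^1.673 = 5.026 × 0.4692 / 9.414 = 0.2505 d⁻¹.
k_r(16.3) = 0.2505 × 1.024^(16.3−20) = 0.2505 × 0.9160 = 0.2295 d⁻¹.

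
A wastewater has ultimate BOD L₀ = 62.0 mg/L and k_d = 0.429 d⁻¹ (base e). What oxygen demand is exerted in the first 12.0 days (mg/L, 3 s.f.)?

y ≈ 61.6 mg/L

y_t = L₀(1 − e^(−k_d t)) = 62.0 × (1 − e^(−0.429×12.0))
= 62.0 × (1 − 0.005811) = 62.0 × 0.9942 = 61.64 mg/L.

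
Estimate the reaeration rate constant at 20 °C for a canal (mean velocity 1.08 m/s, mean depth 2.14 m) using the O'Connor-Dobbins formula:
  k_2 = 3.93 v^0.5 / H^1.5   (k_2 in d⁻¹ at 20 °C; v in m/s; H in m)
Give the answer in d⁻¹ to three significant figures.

k_2 = 3.93 × 1.08^0.5 / 2.14^1.5 = 3.93 × 1.039 / 3.131 = 1.305 d⁻¹.

k_2 ≈ 1.30 d⁻¹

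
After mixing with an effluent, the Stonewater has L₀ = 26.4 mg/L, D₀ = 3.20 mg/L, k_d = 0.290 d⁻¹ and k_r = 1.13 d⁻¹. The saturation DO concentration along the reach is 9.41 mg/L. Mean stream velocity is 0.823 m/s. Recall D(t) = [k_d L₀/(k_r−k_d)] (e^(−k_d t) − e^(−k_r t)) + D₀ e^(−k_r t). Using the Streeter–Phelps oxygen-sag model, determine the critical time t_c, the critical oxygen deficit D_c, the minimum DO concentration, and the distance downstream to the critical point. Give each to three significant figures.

With k_r/k_d = 3.897 and 1 − D₀(k_r−k_d)/(k_d L₀) = 0.6489,
t_c = ln(3.897 × 0.6489) / (1.13 − 0.290) = ln(2.528) / 0.8400 = 0.9276/0.8400 = 1.104 d.
D_c = (k_d/k_r) L₀ e^(−k_d t_c) = (0.290/1.13) × 26.4 × e^(−0.290×1.104) = 0.2566 × 26.4 × 0.7260 = 4.919 mg/L.
Minimum DO = C_s − D_c = 9.41 − 4.919 = 4.491 mg/L.
x_c = v t_c = 0.823 m/s × 1.104 d × 86400 s/d = 78520 m ≈ 78.5 km.

t_c ≈ 1.10 d; D_c ≈ 4.92 mg/L; min DO ≈ 4.49 mg/L; x_c ≈ 78.5 km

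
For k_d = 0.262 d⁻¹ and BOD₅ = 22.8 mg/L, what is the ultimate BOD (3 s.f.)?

L₀ ≈ 31.2 mg/L

BOD₅ = L₀(1 − e^(−5k_d)) ⇒ L₀ = BOD₅ / (1 − e^(−5×0.262))
= 22.8 / (1 − 0.2698) = 22.8 / 0.7302 = 31.23 mg/L.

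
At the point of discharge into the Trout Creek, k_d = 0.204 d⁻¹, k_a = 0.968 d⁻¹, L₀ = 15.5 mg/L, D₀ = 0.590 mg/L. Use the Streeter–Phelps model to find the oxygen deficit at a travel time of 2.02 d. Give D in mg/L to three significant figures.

k_d L₀/(k_a−k_d) = 0.204×15.5/(0.968−0.204) = 3.162/0.7640 = 4.139 mg/L.
e^(−k_d t) = e^(−0.204×2.020) = 0.6623; e^(−k_a t) = e^(−0.968×2.020) = 0.1415.
D = 4.139 × (0.6623 − 0.1415) + 0.590 × 0.1415 = 2.155 + 0.08349 = 2.239 mg/L.

D ≈ 2.24 mg/L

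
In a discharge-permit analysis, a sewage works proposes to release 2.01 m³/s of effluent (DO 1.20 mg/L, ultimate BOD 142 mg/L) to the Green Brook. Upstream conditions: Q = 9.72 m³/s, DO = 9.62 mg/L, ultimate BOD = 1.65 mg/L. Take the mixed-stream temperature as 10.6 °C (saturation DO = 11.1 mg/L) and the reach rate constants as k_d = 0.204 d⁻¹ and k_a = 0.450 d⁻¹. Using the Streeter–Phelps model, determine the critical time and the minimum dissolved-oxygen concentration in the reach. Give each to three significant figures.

Mixed DO = (9.72×9.62 + 2.01×1.20)/(9.72+2.01) = 95.92/11.73 = 8.177 mg/L.
Mixed L₀ = (9.72×1.65 + 2.01×142)/(11.73) = 301.5/11.73 = 25.70 mg/L.
Initial deficit D₀ = C_s − DO₀ = 11.1 − 8.177 = 2.923 mg/L.
t_c = (1/0.2460) ln[(0.450/0.204)(1 − 2.923×0.2460/(0.204×25.70))] = 4.065 × ln(1.903) = 2.616 d.
D_c = (0.204/0.450) × 25.70 × e^(−0.204×2.616) = 0.4533 × 25.70 × 0.5864 = 6.832 mg/L.
Minimum DO = 11.1 − 6.832 = 4.268 mg/L.

t_c ≈ 2.62 d; minimum DO ≈ 4.27 mg/L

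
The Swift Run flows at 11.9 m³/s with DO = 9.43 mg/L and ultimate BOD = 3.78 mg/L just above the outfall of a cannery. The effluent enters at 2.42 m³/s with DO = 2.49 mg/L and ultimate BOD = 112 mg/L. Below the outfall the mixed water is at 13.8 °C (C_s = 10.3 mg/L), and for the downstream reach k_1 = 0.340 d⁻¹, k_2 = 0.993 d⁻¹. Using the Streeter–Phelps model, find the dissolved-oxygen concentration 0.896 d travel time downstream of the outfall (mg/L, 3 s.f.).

Mixed DO = (11.9×9.43 + 2.42×2.49)/(11.9+2.42) = 118.2/14.32 = 8.257 mg/L.
Mixed L₀ = (11.9×3.78 + 2.42×112)/(14.32) = 316.0/14.32 = 22.07 mg/L.
Initial deficit D₀ = C_s − DO₀ = 10.3 − 8.257 = 2.043 mg/L.
D(0.896) = [0.340×22.07/(0.993−0.340)](e^(−0.340×0.896) − e^(−0.993×0.896)) + 2.043 e^(−0.993×0.896)
= 11.49 × (0.7374 − 0.4108) + 2.043 × 0.4108 = 4.592 mg/L.
DO = 10.3 − 4.592 = 5.708 mg/L.

DO ≈ 5.71 mg/L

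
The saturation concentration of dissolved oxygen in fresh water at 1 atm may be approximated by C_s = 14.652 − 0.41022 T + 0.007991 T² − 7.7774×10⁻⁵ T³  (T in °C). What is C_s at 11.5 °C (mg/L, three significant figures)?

C_s ≈ 10.9 mg/L

C_s = 14.652 − 0.41022×11.5 + 0.007991×11.5² − 7.7774×10⁻⁵×11.5³ = 10.87 mg/L.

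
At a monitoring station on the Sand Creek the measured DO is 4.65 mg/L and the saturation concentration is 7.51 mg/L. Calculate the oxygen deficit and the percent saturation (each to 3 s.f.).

D = C_s − C = 7.51 − 4.65 = 2.86 mg/L.
% saturation = 4.65/7.51 × 100 = 61.9 %.

D ≈ 2.86 mg/L; 61.9 % saturation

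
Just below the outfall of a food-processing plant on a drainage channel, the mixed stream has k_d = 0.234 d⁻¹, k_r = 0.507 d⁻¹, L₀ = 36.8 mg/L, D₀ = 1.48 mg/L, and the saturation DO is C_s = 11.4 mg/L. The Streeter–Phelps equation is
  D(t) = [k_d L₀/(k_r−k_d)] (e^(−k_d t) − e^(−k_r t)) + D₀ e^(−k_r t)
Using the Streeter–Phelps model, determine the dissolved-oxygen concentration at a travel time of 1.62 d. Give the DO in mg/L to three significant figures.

k_d L₀/(k_r−k_d) = 0.234×36.8/(0.507−0.234) = 8.611/0.2730 = 31.54 mg/L.
e^(−k_d t) = e^(−0.234×1.620) = 0.6845; e^(−k_r t) = e^(−0.507×1.620) = 0.4398.
D = 31.54 × (0.6845 − 0.4398) + 1.48 × 0.4398 = 7.717 + 0.6510 = 8.368 mg/L.
DO = C_s − D = 11.4 − 8.368 = 3.032 mg/L.

DO ≈ 3.03 mg/L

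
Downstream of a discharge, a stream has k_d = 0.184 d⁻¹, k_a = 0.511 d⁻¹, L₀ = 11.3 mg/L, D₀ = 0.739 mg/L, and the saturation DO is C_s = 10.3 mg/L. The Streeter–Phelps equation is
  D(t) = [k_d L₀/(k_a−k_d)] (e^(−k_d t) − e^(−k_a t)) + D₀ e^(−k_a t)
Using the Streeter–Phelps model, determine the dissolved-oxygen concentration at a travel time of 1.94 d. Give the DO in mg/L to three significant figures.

DO ≈ 7.94 mg/L

k_d L₀/(k_a−k_d) = 0.184×11.3/(0.511−0.184) = 2.079/0.3270 = 6.358 mg/L.
e^(−k_d t) = e^(−0.184×1.940) = 0.6998; e^(−k_a t) = e^(−0.511×1.940) = 0.3711.
D = 6.358 × (0.6998 − 0.3711) + 0.739 × 0.3711 = 2.090 + 0.2742 = 2.364 mg/L.
DO = C_s − D = 10.3 − 2.364 = 7.936 mg/L.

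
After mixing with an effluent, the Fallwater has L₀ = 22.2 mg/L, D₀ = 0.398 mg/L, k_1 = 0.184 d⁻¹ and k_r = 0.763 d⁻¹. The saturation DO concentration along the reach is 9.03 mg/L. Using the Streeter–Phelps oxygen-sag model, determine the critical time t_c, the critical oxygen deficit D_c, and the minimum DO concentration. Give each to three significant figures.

t_c ≈ 2.36 d; D_c ≈ 3.47 mg/L; min DO ≈ 5.56 mg/L

At the critical point dD/dt = 0, so k_1 L₀ e^(−k_1 t) = k_r D. Substituting D(t) from the Streeter–Phelps equation and solving for t gives
t_c = ln[(k_r/k_1)(1 − D₀(k_r−k_1)/(k_1 L₀))] / (k_r−k_1).
Here k_r−k_1 = 0.5790 d⁻¹ and 1 − D₀(k_r−k_1)/(k_1 L₀) = 1 − 0.398×0.5790/(0.184×22.2) = 0.9436, so
t_c = ln(4.147 × 0.9436) / 0.5790 = 1.364 / 0.5790 = 2.356 d.
D_c = (k_1/k_r) L₀ e^(−k_1 t_c) = (0.184/0.763) × 22.2 × e^(−0.184×2.356) = 0.2412 × 22.2 × 0.6482 = 3.470 mg/L.
Minimum DO = C_s − D_c = 9.03 − 3.470 = 5.560 mg/L.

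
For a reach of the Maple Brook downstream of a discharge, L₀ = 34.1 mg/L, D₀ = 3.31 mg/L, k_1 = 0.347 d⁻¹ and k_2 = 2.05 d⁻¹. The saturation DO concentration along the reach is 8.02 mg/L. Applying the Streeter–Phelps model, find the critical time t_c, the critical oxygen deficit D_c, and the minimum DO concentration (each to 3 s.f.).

t_c ≈ 0.663 d; D_c ≈ 4.59 mg/L; min DO ≈ 3.43 mg/L

At the critical point dD/dt = 0, so k_1 L₀ e^(−k_1 t) = k_2 D. Substituting D(t) from the Streeter–Phelps equation and solving for t gives
t_c = ln[(k_2/k_1)(1 − D₀(k_2−k_1)/(k_1 L₀))] / (k_2−k_1).
Here k_2−k_1 = 1.703 d⁻¹ and 1 − D₀(k_2−k_1)/(k_1 L₀) = 1 − 3.31×1.703/(0.347×34.1) = 0.5236, so
t_c = ln(5.908 × 0.5236) / 1.703 = 1.129 / 1.703 = 0.6631 d.
D_c = (k_1/k_2) L₀ e^(−k_1 t_c) = (0.347/2.05) × 34.1 × e^(−0.347×0.6631) = 0.1693 × 34.1 × 0.7945 = 4.586 mg/L.
Minimum DO = C_s − D_c = 8.02 − 4.586 = 3.434 mg/L.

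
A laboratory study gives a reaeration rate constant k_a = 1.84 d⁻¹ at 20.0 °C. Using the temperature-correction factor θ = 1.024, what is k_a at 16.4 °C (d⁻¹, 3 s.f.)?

k_a(T₂) = k_a(T₁) · θ^(T₂−T₁) = 1.84 × 1.024^(16.4−20.0)
= 1.84 × 1.024^-3.60 = 1.84 × 0.9182 = 1.689 d⁻¹.

k_a ≈ 1.69 d⁻¹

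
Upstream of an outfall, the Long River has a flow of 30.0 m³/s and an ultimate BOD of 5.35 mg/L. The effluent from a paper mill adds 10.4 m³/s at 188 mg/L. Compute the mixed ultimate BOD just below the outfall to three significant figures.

Flow-weighted mixing: C = (Q_r C_r + Q_w C_w)/(Q_r + Q_w)
= (30.0×5.35 + 10.4×188)/(30.0 + 10.4) = 2116/40.40 = 52.37 mg/L.

52.4 mg/L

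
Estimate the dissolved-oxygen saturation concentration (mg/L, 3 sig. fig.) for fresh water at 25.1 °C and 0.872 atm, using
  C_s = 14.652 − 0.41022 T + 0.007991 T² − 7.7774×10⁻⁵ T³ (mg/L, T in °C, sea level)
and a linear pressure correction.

C_s ≈ 7.12 mg/L

At sea level: C_s = 14.652 − 0.41022×25.1 + 0.007991×25.1² − 7.7774×10⁻⁵×25.1³ = 8.160 mg/L.
Pressure correction: C_s' = 8.160 × 0.872 = 7.116 mg/L.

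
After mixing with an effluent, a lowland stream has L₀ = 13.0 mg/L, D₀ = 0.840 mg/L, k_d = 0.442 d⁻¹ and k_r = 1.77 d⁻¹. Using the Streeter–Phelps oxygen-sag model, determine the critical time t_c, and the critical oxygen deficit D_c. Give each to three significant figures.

t_c ≈ 0.882 d; D_c ≈ 2.20 mg/L

t_c = [1/(k_r−k_d)] ln[(k_r/k_d)(1 − D₀(k_r−k_d)/(k_d L₀))]
= [1/(1.77−0.442)] ln[(1.77/0.442)(1 − 0.840×1.328/(0.442×13.0))]
= (1/1.328) ln[4.005 × 0.8059] = 0.7530 × ln(3.227) = 0.7530 × 1.172 = 0.8822 d.
L(t_c) = L₀ e^(−k_d t_c) = 13.0 × 0.6771 = 8.802 mg/L, and at the critical point k_r D_c = k_d L, so D_c = (0.442/1.77) × 8.802 = 2.198 mg/L.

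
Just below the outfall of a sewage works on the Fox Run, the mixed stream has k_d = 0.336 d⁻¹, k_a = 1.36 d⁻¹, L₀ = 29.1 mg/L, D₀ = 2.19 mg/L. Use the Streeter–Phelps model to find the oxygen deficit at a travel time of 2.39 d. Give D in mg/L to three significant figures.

k_d L₀/(k_a−k_d) = 0.336×29.1/(1.36−0.336) = 9.778/1.024 = 9.548 mg/L.
e^(−k_d t) = e^(−0.336×2.390) = 0.4480; e^(−k_a t) = e^(−1.36×2.390) = 0.03876.
D = 9.548 × (0.4480 − 0.03876) + 2.19 × 0.03876 = 3.907 + 0.08488 = 3.992 mg/L.

D ≈ 3.99 mg/L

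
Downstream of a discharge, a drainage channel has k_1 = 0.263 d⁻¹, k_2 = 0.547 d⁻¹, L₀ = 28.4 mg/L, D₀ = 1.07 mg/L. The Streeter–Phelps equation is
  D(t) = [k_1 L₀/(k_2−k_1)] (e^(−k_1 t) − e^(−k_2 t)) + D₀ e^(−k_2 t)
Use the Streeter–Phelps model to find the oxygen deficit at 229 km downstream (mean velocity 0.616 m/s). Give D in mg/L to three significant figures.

Travel time t = x/v = 229 km / (0.616 m/s) = 229000 m / 0.616 m/s = 371800 s = 4.303 d.
k_1 L₀/(k_2−k_1) = 0.263×28.4/(0.547−0.263) = 7.469/0.2840 = 26.30 mg/L.
e^(−k_1 t) = e^(−0.263×4.303) = 0.3225; e^(−k_2 t) = e^(−0.547×4.303) = 0.09503.
D = 26.30 × (0.3225 − 0.09503) + 1.07 × 0.09503 = 5.983 + 0.1017 = 6.085 mg/L.

D ≈ 6.08 mg/L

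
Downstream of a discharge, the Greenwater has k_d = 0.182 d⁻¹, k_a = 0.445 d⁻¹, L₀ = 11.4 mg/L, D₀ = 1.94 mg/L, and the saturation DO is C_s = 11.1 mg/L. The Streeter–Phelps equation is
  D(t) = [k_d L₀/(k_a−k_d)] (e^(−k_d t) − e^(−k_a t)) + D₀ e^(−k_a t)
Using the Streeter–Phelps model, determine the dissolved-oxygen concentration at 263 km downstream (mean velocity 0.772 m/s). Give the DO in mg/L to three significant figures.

Travel time t = x/v = 263 km / (0.772 m/s) = 263000 m / 0.772 m/s = 340700 s = 3.943 d.
k_d L₀/(k_a−k_d) = 0.182×11.4/(0.445−0.182) = 2.075/0.2630 = 7.889 mg/L.
e^(−k_d t) = e^(−0.182×3.943) = 0.4879; e^(−k_a t) = e^(−0.445×3.943) = 0.1730.
D = 7.889 × (0.4879 − 0.1730) + 1.94 × 0.1730 = 2.485 + 0.3356 = 2.820 mg/L.
DO = C_s − D = 11.1 − 2.820 = 8.280 mg/L.

DO ≈ 8.28 mg/L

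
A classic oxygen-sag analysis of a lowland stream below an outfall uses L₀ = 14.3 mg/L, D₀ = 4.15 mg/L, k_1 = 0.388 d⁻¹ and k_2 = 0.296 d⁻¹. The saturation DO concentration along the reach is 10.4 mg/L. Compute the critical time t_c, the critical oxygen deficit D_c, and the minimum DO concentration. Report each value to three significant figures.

At the critical point dD/dt = 0, so k_1 L₀ e^(−k_1 t) = k_2 D. Substituting D(t) from the Streeter–Phelps equation and solving for t gives
t_c = ln[(k_2/k_1)(1 − D₀(k_2−k_1)/(k_1 L₀))] / (k_2−k_1).
Here k_2−k_1 = -0.09200 d⁻¹ and 1 − D₀(k_2−k_1)/(k_1 L₀) = 1 − 4.15×-0.09200/(0.388×14.3) = 1.069, so
t_c = ln(0.7629 × 1.069) / -0.09200 = -0.2041 / -0.09200 = 2.218 d.
D_c = (k_1/k_2) L₀ e^(−k_1 t_c) = (0.388/0.296) × 14.3 × e^(−0.388×2.218) = 1.311 × 14.3 × 0.4228 = 7.926 mg/L.
Minimum DO = C_s − D_c = 10.4 − 7.926 = 2.474 mg/L.

t_c ≈ 2.22 d; D_c ≈ 7.93 mg/L; min DO ≈ 2.47 mg/L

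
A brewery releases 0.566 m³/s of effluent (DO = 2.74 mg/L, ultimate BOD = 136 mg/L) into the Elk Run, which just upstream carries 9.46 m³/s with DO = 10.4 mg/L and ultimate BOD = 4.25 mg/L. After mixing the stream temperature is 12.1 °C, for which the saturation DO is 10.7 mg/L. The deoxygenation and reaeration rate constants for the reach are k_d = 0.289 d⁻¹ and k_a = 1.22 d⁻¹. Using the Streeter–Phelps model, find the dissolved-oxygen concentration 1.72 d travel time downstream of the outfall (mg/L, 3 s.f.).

DO ≈ 8.85 mg/L

Mixed DO = (9.46×10.4 + 0.566×2.74)/(9.46+0.566) = 99.93/10.03 = 9.968 mg/L.
Mixed L₀ = (9.46×4.25 + 0.566×136)/(10.03) = 117.2/10.03 = 11.69 mg/L.
Initial deficit D₀ = C_s − DO₀ = 10.7 − 9.968 = 0.7324 mg/L.
D(1.72) = [0.289×11.69/(1.22−0.289)](e^(−0.289×1.72) − e^(−1.22×1.72)) + 0.7324 e^(−1.22×1.72)
= 3.628 × (0.6083 − 0.1227) + 0.7324 × 0.1227 = 1.852 mg/L.
DO = 10.7 − 1.852 = 8.848 mg/L.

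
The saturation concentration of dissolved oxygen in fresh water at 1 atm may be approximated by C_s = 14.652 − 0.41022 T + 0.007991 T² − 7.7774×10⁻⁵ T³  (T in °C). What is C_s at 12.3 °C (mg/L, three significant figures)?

C_s = 14.652 − 0.41022×12.3 + 0.007991×12.3² − 7.7774×10⁻⁵×12.3³ = 10.67 mg/L.

C_s ≈ 10.7 mg/L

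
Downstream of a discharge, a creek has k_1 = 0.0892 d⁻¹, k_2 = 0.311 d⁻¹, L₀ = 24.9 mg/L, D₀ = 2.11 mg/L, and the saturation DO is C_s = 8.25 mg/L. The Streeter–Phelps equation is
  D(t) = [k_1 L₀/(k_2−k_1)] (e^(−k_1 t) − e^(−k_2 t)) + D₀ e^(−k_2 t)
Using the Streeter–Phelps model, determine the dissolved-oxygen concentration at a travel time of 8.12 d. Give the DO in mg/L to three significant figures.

DO ≈ 4.03 mg/L

k_1 L₀/(k_2−k_1) = 0.0892×24.9/(0.311−0.0892) = 2.221/0.2218 = 10.01 mg/L.
e^(−k_1 t) = e^(−0.0892×8.120) = 0.4847; e^(−k_2 t) = e^(−0.311×8.120) = 0.08003.
D = 10.01 × (0.4847 − 0.08003) + 2.11 × 0.08003 = 4.052 + 0.1689 = 4.221 mg/L.
DO = C_s − D = 8.25 − 4.221 = 4.029 mg/L.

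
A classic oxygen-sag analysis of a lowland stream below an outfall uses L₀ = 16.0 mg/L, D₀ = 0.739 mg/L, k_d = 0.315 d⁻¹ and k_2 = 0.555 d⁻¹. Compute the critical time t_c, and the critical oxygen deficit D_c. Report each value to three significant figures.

With k_2/k_d = 1.762 and 1 − D₀(k_2−k_d)/(k_d L₀) = 0.9648,
t_c = ln(1.762 × 0.9648) / (0.555 − 0.315) = ln(1.700) / 0.2400 = 0.5306/0.2400 = 2.211 d.
L(t_c) = L₀ e^(−k_d t_c) = 16.0 × 0.4984 = 7.974 mg/L, and at the critical point k_2 D_c = k_d L, so D_c = (0.315/0.555) × 7.974 = 4.526 mg/L.

t_c ≈ 2.21 d; D_c ≈ 4.53 mg/L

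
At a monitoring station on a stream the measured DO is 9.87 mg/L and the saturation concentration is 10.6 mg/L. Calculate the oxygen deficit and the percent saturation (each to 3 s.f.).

D ≈ 0.730 mg/L; 93.1 % saturation

D = C_s − C = 10.6 − 9.87 = 0.730 mg/L.
% saturation = 9.87/10.6 × 100 = 93.1 %.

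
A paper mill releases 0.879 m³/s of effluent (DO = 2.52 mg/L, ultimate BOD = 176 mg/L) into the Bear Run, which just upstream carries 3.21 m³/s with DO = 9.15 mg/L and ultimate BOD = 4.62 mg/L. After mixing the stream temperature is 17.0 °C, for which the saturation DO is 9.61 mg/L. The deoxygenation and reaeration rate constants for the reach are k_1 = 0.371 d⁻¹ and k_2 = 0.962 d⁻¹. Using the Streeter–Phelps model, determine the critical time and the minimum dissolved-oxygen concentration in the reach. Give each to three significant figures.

t_c ≈ 1.48 d; minimum DO ≈ 0.393 mg/L

Mixed DO = (3.21×9.15 + 0.879×2.52)/(3.21+0.879) = 31.59/4.089 = 7.725 mg/L.
Mixed L₀ = (3.21×4.62 + 0.879×176)/(4.089) = 169.5/4.089 = 41.46 mg/L.
Initial deficit D₀ = C_s − DO₀ = 9.61 − 7.725 = 1.885 mg/L.
t_c = (1/0.5910) ln[(0.962/0.371)(1 − 1.885×0.5910/(0.371×41.46))] = 1.692 × ln(2.405) = 1.485 d.
D_c = (0.371/0.962) × 41.46 × e^(−0.371×1.485) = 0.3857 × 41.46 × 0.5764 = 9.217 mg/L.
Minimum DO = 9.61 − 9.217 = 0.3933 mg/L.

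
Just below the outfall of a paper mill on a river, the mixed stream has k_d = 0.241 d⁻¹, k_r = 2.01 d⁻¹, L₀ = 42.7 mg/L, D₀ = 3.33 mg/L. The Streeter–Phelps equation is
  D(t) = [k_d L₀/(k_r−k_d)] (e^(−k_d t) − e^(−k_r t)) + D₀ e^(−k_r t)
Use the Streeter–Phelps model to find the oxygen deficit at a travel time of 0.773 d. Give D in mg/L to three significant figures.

k_d L₀/(k_r−k_d) = 0.241×42.7/(2.01−0.241) = 10.29/1.769 = 5.817 mg/L.
e^(−k_d t) = e^(−0.241×0.7730) = 0.8300; e^(−k_r t) = e^(−2.01×0.7730) = 0.2115.
D = 5.817 × (0.8300 − 0.2115) + 3.33 × 0.2115 = 3.598 + 0.7042 = 4.303 mg/L.

D ≈ 4.30 mg/L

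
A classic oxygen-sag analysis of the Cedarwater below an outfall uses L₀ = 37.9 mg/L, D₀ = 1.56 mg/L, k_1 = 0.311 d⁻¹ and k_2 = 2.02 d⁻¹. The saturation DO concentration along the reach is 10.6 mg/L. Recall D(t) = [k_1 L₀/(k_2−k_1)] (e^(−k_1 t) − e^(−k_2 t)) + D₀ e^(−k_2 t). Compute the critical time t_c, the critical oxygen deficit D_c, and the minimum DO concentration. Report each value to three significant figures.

With k_2/k_1 = 6.495 and 1 − D₀(k_2−k_1)/(k_1 L₀) = 0.7738,
t_c = ln(6.495 × 0.7738) / (2.02 − 0.311) = ln(5.026) / 1.709 = 1.615/1.709 = 0.9448 d.
D_c = (k_1/k_2) L₀ e^(−k_1 t_c) = (0.311/2.02) × 37.9 × e^(−0.311×0.9448) = 0.1540 × 37.9 × 0.7454 = 4.350 mg/L.
Minimum DO = C_s − D_c = 10.6 − 4.350 = 6.250 mg/L.

t_c ≈ 0.945 d; D_c ≈ 4.35 mg/L; min DO ≈ 6.25 mg/L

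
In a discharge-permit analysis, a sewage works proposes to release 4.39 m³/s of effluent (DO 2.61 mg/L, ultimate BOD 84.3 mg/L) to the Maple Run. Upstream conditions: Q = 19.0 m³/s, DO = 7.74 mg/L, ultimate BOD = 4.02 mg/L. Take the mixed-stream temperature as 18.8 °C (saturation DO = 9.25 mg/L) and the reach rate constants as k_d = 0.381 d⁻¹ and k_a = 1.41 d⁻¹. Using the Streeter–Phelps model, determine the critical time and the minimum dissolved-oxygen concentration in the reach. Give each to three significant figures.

t_c ≈ 0.853 d; minimum DO ≈ 5.52 mg/L

Mixed DO = (19.0×7.74 + 4.39×2.61)/(19.0+4.39) = 158.5/23.39 = 6.777 mg/L.
Mixed L₀ = (19.0×4.02 + 4.39×84.3)/(23.39) = 446.5/23.39 = 19.09 mg/L.
Initial deficit D₀ = C_s − DO₀ = 9.25 − 6.777 = 2.473 mg/L.
t_c = (1/1.029) ln[(1.41/0.381)(1 − 2.473×1.029/(0.381×19.09))] = 0.9718 × ln(2.406) = 0.8532 d.
D_c = (0.381/1.41) × 19.09 × e^(−0.381×0.8532) = 0.2702 × 19.09 × 0.7225 = 3.726 mg/L.
Minimum DO = 9.25 − 3.726 = 5.524 mg/L.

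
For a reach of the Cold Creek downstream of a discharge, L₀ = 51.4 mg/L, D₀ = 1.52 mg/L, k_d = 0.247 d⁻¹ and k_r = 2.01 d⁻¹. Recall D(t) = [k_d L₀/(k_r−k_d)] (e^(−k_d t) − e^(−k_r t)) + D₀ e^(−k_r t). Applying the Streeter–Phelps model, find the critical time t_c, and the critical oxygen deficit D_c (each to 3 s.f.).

At the critical point dD/dt = 0, so k_d L₀ e^(−k_d t) = k_r D. Substituting D(t) from the Streeter–Phelps equation and solving for t gives
t_c = ln[(k_r/k_d)(1 − D₀(k_r−k_d)/(k_d L₀))] / (k_r−k_d).
Here k_r−k_d = 1.763 d⁻¹ and 1 − D₀(k_r−k_d)/(k_d L₀) = 1 − 1.52×1.763/(0.247×51.4) = 0.7889, so
t_c = ln(8.138 × 0.7889) / 1.763 = 1.859 / 1.763 = 1.055 d.
L(t_c) = L₀ e^(−k_d t_c) = 51.4 × 0.7707 = 39.61 mg/L, and at the critical point k_r D_c = k_d L, so D_c = (0.247/2.01) × 39.61 = 4.868 mg/L.

t_c ≈ 1.05 d; D_c ≈ 4.87 mg/L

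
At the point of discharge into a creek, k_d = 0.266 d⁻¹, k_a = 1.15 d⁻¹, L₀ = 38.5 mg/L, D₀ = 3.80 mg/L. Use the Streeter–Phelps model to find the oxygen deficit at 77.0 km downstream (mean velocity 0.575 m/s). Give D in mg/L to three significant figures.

Travel time t = x/v = 77.0 km / (0.575 m/s) = 77000 m / 0.575 m/s = 133900 s = 1.550 d.
k_d L₀/(k_a−k_d) = 0.266×38.5/(1.15−0.266) = 10.24/0.8840 = 11.58 mg/L.
e^(−k_d t) = e^(−0.266×1.550) = 0.6621; e^(−k_a t) = e^(−1.15×1.550) = 0.1682.
D = 11.58 × (0.6621 − 0.1682) + 3.80 × 0.1682 = 5.722 + 0.6393 = 6.361 mg/L.

D ≈ 6.36 mg/L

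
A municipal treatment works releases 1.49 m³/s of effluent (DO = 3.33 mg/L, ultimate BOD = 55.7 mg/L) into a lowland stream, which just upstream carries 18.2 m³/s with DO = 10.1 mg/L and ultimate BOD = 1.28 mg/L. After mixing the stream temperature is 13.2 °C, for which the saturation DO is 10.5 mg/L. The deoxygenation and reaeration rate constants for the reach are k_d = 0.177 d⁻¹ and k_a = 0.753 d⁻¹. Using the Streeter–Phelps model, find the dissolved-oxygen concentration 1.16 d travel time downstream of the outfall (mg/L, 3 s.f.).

DO ≈ 9.46 mg/L

Mixed DO = (18.2×10.1 + 1.49×3.33)/(18.2+1.49) = 188.8/19.69 = 9.588 mg/L.
Mixed L₀ = (18.2×1.28 + 1.49×55.7)/(19.69) = 106.3/19.69 = 5.398 mg/L.
Initial deficit D₀ = C_s − DO₀ = 10.5 − 9.588 = 0.9123 mg/L.
D(1.16) = [0.177×5.398/(0.753−0.177)](e^(−0.177×1.16) − e^(−0.753×1.16)) + 0.9123 e^(−0.753×1.16)
= 1.659 × (0.8144 − 0.4175) + 0.9123 × 0.4175 = 1.039 mg/L.
DO = 10.5 − 1.039 = 9.461 mg/L.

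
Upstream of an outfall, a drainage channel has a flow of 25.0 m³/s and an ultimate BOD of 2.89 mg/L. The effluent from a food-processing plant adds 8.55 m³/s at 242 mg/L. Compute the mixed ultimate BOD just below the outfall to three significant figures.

63.8 mg/L

Flow-weighted mixing: C = (Q_r C_r + Q_w C_w)/(Q_r + Q_w)
= (25.0×2.89 + 8.55×242)/(25.0 + 8.55) = 2141/33.55 = 63.83 mg/L.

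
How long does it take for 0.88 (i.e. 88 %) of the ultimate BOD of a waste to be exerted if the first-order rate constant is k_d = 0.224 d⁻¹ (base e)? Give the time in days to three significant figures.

y/L₀ = 1 − e^(−k_d t) = 0.88 ⇒ e^(−k_d t) = 0.120
t = −ln(0.120) / 0.224 = 2.120 / 0.224 = 9.465 d.

t ≈ 9.47 d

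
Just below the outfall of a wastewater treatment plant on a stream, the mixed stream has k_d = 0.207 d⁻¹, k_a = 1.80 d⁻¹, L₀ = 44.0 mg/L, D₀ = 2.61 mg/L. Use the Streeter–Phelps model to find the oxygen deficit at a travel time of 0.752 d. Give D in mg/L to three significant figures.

D ≈ 4.09 mg/L

k_d L₀/(k_a−k_d) = 0.207×44.0/(1.80−0.207) = 9.108/1.593 = 5.718 mg/L.
e^(−k_d t) = e^(−0.207×0.7520) = 0.8558; e^(−k_a t) = e^(−1.80×0.7520) = 0.2583.
D = 5.718 × (0.8558 − 0.2583) + 2.61 × 0.2583 = 3.416 + 0.6742 = 4.091 mg/L.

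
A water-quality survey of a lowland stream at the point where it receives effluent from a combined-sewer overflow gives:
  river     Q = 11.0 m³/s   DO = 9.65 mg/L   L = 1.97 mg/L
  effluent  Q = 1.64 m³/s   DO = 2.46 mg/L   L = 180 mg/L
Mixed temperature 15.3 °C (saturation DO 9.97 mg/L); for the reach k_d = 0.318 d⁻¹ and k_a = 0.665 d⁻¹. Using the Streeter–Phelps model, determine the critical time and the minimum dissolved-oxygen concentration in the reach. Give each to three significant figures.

t_c ≈ 1.96 d; minimum DO ≈ 3.55 mg/L

Mixed DO = (11.0×9.65 + 1.64×2.46)/(11.0+1.64) = 110.2/12.64 = 8.717 mg/L.
Mixed L₀ = (11.0×1.97 + 1.64×180)/(12.64) = 316.9/12.64 = 25.07 mg/L.
Initial deficit D₀ = C_s − DO₀ = 9.97 − 8.717 = 1.253 mg/L.
t_c = (1/0.3470) ln[(0.665/0.318)(1 − 1.253×0.3470/(0.318×25.07))] = 2.882 × ln(1.977) = 1.964 d.
D_c = (0.318/0.665) × 25.07 × e^(−0.318×1.964) = 0.4782 × 25.07 × 0.5354 = 6.419 mg/L.
Minimum DO = 9.97 − 6.419 = 3.551 mg/L.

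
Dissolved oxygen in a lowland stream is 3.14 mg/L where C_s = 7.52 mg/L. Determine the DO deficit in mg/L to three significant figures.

D = C_s − C = 7.52 − 3.14 = 4.38 mg/L.

D ≈ 4.38 mg/L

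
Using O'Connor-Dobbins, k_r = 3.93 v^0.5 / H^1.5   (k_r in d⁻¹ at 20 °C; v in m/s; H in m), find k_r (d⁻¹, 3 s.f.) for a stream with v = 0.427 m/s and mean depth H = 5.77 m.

k_r ≈ 0.185 d⁻¹

k_r = 3.93 × 0.427^0.5 / 5.77^1.5 = 3.93 × 0.6535 / 13.86 = 0.1853 d⁻¹.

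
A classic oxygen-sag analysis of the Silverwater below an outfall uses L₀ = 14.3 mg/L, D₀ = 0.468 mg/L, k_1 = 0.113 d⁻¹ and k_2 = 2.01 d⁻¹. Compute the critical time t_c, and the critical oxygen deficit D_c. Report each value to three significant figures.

t_c = [1/(k_2−k_1)] ln[(k_2/k_1)(1 − D₀(k_2−k_1)/(k_1 L₀))]
= [1/(2.01−0.113)] ln[(2.01/0.113)(1 − 0.468×1.897/(0.113×14.3))]
= (1/1.897) ln[17.79 × 0.4506] = 0.5271 × ln(8.015) = 0.5271 × 2.081 = 1.097 d.
L(t_c) = L₀ e^(−k_1 t_c) = 14.3 × 0.8834 = 12.63 mg/L, and at the critical point k_2 D_c = k_1 L, so D_c = (0.113/2.01) × 12.63 = 0.7102 mg/L.

t_c ≈ 1.10 d; D_c ≈ 0.710 mg/L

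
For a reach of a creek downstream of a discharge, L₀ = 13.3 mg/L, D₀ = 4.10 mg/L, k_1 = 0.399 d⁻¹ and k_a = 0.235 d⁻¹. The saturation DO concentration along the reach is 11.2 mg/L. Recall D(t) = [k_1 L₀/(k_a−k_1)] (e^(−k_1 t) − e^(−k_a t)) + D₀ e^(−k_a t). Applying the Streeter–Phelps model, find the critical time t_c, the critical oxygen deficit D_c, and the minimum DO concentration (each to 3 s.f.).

t_c ≈ 2.50 d; D_c ≈ 8.33 mg/L; min DO ≈ 2.87 mg/L

With k_a/k_1 = 0.5890 and 1 − D₀(k_a−k_1)/(k_1 L₀) = 1.127,
t_c = ln(0.5890 × 1.127) / (0.235 − 0.399) = ln(0.6636) / -0.1640 = -0.4101/-0.1640 = 2.500 d.
L(t_c) = L₀ e^(−k_1 t_c) = 13.3 × 0.3687 = 4.904 mg/L, and at the critical point k_a D_c = k_1 L, so D_c = (0.399/0.235) × 4.904 = 8.327 mg/L.
Minimum DO = C_s − D_c = 11.2 − 8.327 = 2.873 mg/L.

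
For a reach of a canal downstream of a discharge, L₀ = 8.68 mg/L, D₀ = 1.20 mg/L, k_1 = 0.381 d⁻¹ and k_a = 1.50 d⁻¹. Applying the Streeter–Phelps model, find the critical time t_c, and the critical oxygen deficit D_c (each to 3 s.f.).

At the critical point dD/dt = 0, so k_1 L₀ e^(−k_1 t) = k_a D. Substituting D(t) from the Streeter–Phelps equation and solving for t gives
t_c = ln[(k_a/k_1)(1 − D₀(k_a−k_1)/(k_1 L₀))] / (k_a−k_1).
Here k_a−k_1 = 1.119 d⁻¹ and 1 − D₀(k_a−k_1)/(k_1 L₀) = 1 − 1.20×1.119/(0.381×8.68) = 0.5940, so
t_c = ln(3.937 × 0.5940) / 1.119 = 0.8495 / 1.119 = 0.7591 d.
D_c = (k_1/k_a) L₀ e^(−k_1 t_c) = (0.381/1.50) × 8.68 × e^(−0.381×0.7591) = 0.2540 × 8.68 × 0.7488 = 1.651 mg/L.

t_c ≈ 0.759 d; D_c ≈ 1.65 mg/L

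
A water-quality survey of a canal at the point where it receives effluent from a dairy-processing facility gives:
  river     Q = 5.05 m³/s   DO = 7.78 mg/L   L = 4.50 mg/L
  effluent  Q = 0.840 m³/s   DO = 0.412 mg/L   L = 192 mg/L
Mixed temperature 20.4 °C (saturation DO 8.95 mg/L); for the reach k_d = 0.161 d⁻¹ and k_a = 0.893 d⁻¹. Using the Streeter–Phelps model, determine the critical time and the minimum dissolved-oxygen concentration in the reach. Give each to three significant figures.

Mixed DO = (5.05×7.78 + 0.840×0.412)/(5.05+0.840) = 39.64/5.890 = 6.729 mg/L.
Mixed L₀ = (5.05×4.50 + 0.840×192)/(5.890) = 184.0/5.890 = 31.24 mg/L.
Initial deficit D₀ = C_s − DO₀ = 8.95 − 6.729 = 2.221 mg/L.
t_c = (1/0.7320) ln[(0.893/0.161)(1 − 2.221×0.7320/(0.161×31.24))] = 1.366 × ln(3.754) = 1.807 d.
D_c = (0.161/0.893) × 31.24 × e^(−0.161×1.807) = 0.1803 × 31.24 × 0.7476 = 4.211 mg/L.
Minimum DO = 8.95 − 4.211 = 4.739 mg/L.

t_c ≈ 1.81 d; minimum DO ≈ 4.74 mg/L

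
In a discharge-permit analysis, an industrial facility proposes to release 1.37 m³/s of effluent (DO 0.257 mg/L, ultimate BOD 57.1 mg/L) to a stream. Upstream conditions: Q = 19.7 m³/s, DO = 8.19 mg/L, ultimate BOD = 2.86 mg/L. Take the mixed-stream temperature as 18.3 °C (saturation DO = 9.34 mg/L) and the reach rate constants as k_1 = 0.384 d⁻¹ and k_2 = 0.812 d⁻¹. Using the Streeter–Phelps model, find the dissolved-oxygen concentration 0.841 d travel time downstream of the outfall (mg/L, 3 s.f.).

DO ≈ 7.24 mg/L

Mixed DO = (19.7×8.19 + 1.37×0.257)/(19.7+1.37) = 161.7/21.07 = 7.674 mg/L.
Mixed L₀ = (19.7×2.86 + 1.37×57.1)/(21.07) = 134.6/21.07 = 6.387 mg/L.
Initial deficit D₀ = C_s − DO₀ = 9.34 − 7.674 = 1.666 mg/L.
D(0.841) = [0.384×6.387/(0.812−0.384)](e^(−0.384×0.841) − e^(−0.812×0.841)) + 1.666 e^(−0.812×0.841)
= 5.730 × (0.7240 − 0.5052) + 1.666 × 0.5052 = 2.096 mg/L.
DO = 9.34 − 2.096 = 7.244 mg/L.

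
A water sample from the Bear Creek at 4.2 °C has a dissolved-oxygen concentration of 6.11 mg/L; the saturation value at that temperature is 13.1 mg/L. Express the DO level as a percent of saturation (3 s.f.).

46.6 % saturation

% saturation = C/C_s × 100 = 6.11/13.1 × 100 = 46.6 %.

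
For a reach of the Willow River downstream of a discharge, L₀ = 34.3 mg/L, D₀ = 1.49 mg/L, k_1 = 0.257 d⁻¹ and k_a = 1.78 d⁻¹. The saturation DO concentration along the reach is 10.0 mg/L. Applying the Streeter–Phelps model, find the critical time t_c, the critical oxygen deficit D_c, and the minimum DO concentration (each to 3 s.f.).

t_c ≈ 1.08 d; D_c ≈ 3.76 mg/L; min DO ≈ 6.24 mg/L

At the critical point dD/dt = 0, so k_1 L₀ e^(−k_1 t) = k_a D. Substituting D(t) from the Streeter–Phelps equation and solving for t gives
t_c = ln[(k_a/k_1)(1 − D₀(k_a−k_1)/(k_1 L₀))] / (k_a−k_1).
Here k_a−k_1 = 1.523 d⁻¹ and 1 − D₀(k_a−k_1)/(k_1 L₀) = 1 − 1.49×1.523/(0.257×34.3) = 0.7426, so
t_c = ln(6.926 × 0.7426) / 1.523 = 1.638 / 1.523 = 1.075 d.
L(t_c) = L₀ e^(−k_1 t_c) = 34.3 × 0.7585 = 26.02 mg/L, and at the critical point k_a D_c = k_1 L, so D_c = (0.257/1.78) × 26.02 = 3.757 mg/L.
Minimum DO = C_s − D_c = 10.0 − 3.757 = 6.243 mg/L.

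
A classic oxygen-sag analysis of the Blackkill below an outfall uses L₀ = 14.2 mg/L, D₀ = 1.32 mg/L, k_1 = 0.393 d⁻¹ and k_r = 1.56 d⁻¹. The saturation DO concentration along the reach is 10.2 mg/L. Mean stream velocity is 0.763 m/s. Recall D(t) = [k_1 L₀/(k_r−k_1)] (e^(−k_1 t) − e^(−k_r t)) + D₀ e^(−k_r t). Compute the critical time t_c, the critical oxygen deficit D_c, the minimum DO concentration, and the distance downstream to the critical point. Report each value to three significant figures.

With k_r/k_1 = 3.969 and 1 − D₀(k_r−k_1)/(k_1 L₀) = 0.7240,
t_c = ln(3.969 × 0.7240) / (1.56 − 0.393) = ln(2.874) / 1.167 = 1.056/1.167 = 0.9046 d.
D_c = (k_1/k_r) L₀ e^(−k_1 t_c) = (0.393/1.56) × 14.2 × e^(−0.393×0.9046) = 0.2519 × 14.2 × 0.7008 = 2.507 mg/L.
Minimum DO = C_s − D_c = 10.2 − 2.507 = 7.693 mg/L.
x_c = v t_c = 0.763 m/s × 0.9046 d × 86400 s/d = 59630 m ≈ 59.6 km.

t_c ≈ 0.905 d; D_c ≈ 2.51 mg/L; min DO ≈ 7.69 mg/L; x_c ≈ 59.6 km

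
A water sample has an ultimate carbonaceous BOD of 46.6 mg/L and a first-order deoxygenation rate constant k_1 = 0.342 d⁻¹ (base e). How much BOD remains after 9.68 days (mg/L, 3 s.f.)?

L ≈ 1.70 mg/L

L_t = L₀ e^(−k_1 t) = 46.6 × e^(−0.342×9.68) = 46.6 × 0.03650 = 1.701 mg/L.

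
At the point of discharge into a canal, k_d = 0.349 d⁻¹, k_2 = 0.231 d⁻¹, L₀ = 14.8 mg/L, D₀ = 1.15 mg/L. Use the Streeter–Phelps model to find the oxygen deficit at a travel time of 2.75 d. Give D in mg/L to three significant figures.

k_d L₀/(k_2−k_d) = 0.349×14.8/(0.231−0.349) = 5.165/-0.1180 = -43.77 mg/L.
e^(−k_d t) = e^(−0.349×2.750) = 0.3830; e^(−k_2 t) = e^(−0.231×2.750) = 0.5298.
D = -43.77 × (0.3830 − 0.5298) + 1.15 × 0.5298 = 6.426 + 0.6093 = 7.036 mg/L.

D ≈ 7.04 mg/L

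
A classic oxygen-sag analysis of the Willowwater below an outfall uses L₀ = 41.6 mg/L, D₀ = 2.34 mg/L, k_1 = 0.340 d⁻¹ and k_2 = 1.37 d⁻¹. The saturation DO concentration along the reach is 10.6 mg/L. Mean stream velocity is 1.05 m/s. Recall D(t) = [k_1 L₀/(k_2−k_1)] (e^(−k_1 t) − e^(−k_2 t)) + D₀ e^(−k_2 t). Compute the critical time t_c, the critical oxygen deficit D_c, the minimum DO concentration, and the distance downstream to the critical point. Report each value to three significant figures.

With k_2/k_1 = 4.029 and 1 − D₀(k_2−k_1)/(k_1 L₀) = 0.8296,
t_c = ln(4.029 × 0.8296) / (1.37 − 0.340) = ln(3.343) / 1.030 = 1.207/1.030 = 1.172 d.
L(t_c) = L₀ e^(−k_1 t_c) = 41.6 × 0.6714 = 27.93 mg/L, and at the critical point k_2 D_c = k_1 L, so D_c = (0.340/1.37) × 27.93 = 6.932 mg/L.
Minimum DO = C_s − D_c = 10.6 − 6.932 = 3.668 mg/L.
x_c = v t_c = 1.05 m/s × 1.172 d × 86400 s/d = 106300 m ≈ 106 km.

t_c ≈ 1.17 d; D_c ≈ 6.93 mg/L; min DO ≈ 3.67 mg/L; x_c ≈ 106 km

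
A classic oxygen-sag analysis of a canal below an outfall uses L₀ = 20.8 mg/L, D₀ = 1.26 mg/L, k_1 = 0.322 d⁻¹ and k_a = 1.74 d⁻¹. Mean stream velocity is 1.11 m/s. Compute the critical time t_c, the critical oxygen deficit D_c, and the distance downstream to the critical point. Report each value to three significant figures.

t_c = [1/(k_a−k_1)] ln[(k_a/k_1)(1 − D₀(k_a−k_1)/(k_1 L₀))]
= [1/(1.74−0.322)] ln[(1.74/0.322)(1 − 1.26×1.418/(0.322×20.8))]
= (1/1.418) ln[5.404 × 0.7332] = 0.7052 × ln(3.962) = 0.7052 × 1.377 = 0.9709 d.
D_c = (k_1/k_a) L₀ e^(−k_1 t_c) = (0.322/1.74) × 20.8 × e^(−0.322×0.9709) = 0.1851 × 20.8 × 0.7315 = 2.816 mg/L.
x_c = v t_c = 1.11 m/s × 0.9709 d × 86400 s/d = 93120 m ≈ 93.1 km.

t_c ≈ 0.971 d; D_c ≈ 2.82 mg/L; x_c ≈ 93.1 km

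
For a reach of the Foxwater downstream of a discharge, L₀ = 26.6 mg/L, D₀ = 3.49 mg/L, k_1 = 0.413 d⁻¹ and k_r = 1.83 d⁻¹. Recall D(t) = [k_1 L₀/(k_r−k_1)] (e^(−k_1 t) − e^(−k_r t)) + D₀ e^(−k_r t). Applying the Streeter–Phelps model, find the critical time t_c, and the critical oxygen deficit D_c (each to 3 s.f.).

At the critical point dD/dt = 0, so k_1 L₀ e^(−k_1 t) = k_r D. Substituting D(t) from the Streeter–Phelps equation and solving for t gives
t_c = ln[(k_r/k_1)(1 − D₀(k_r−k_1)/(k_1 L₀))] / (k_r−k_1).
Here k_r−k_1 = 1.417 d⁻¹ and 1 − D₀(k_r−k_1)/(k_1 L₀) = 1 − 3.49×1.417/(0.413×26.6) = 0.5498, so
t_c = ln(4.431 × 0.5498) / 1.417 = 0.8905 / 1.417 = 0.6284 d.
L(t_c) = L₀ e^(−k_1 t_c) = 26.6 × 0.7714 = 20.52 mg/L, and at the critical point k_r D_c = k_1 L, so D_c = (0.413/1.83) × 20.52 = 4.631 mg/L.

t_c ≈ 0.628 d; D_c ≈ 4.63 mg/L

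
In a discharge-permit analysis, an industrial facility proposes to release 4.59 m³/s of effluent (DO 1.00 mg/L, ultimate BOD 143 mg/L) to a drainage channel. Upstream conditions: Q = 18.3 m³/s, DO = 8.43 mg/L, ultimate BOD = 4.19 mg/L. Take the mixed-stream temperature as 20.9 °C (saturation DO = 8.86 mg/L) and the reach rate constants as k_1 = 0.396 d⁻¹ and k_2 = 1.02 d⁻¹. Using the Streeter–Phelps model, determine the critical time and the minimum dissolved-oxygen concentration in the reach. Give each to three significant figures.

Mixed DO = (18.3×8.43 + 4.59×1.00)/(18.3+4.59) = 158.9/22.89 = 6.940 mg/L.
Mixed L₀ = (18.3×4.19 + 4.59×143)/(22.89) = 733.0/22.89 = 32.02 mg/L.
Initial deficit D₀ = C_s − DO₀ = 8.86 − 6.940 = 1.920 mg/L.
t_c = (1/0.6240) ln[(1.02/0.396)(1 − 1.920×0.6240/(0.396×32.02))] = 1.603 × ln(2.332) = 1.357 d.
D_c = (0.396/1.02) × 32.02 × e^(−0.396×1.357) = 0.3882 × 32.02 × 0.5842 = 7.264 mg/L.
Minimum DO = 8.86 − 7.264 = 1.596 mg/L.

t_c ≈ 1.36 d; minimum DO ≈ 1.60 mg/L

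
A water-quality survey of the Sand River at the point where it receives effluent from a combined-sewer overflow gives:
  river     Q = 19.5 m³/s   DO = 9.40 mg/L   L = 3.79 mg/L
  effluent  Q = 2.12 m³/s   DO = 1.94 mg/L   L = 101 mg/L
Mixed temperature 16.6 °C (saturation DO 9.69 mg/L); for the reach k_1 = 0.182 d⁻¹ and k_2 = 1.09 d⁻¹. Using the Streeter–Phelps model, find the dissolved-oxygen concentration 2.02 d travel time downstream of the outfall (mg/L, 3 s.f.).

DO ≈ 8.02 mg/L

Mixed DO = (19.5×9.40 + 2.12×1.94)/(19.5+2.12) = 187.4/21.62 = 8.668 mg/L.
Mixed L₀ = (19.5×3.79 + 2.12×101)/(21.62) = 288.0/21.62 = 13.32 mg/L.
Initial deficit D₀ = C_s − DO₀ = 9.69 − 8.668 = 1.022 mg/L.
D(2.02) = [0.182×13.32/(1.09−0.182)](e^(−0.182×2.02) − e^(−1.09×2.02)) + 1.022 e^(−1.09×2.02)
= 2.670 × (0.6924 − 0.1106) + 1.022 × 0.1106 = 1.666 mg/L.
DO = 9.69 − 1.666 = 8.024 mg/L.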